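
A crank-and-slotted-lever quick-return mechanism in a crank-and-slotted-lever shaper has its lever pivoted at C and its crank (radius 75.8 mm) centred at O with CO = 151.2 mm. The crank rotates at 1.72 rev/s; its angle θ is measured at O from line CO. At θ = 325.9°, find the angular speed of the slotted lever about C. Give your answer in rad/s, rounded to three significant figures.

3.46

ω = 10.81 rad/s (from 1.72 rev/s).
Crank pin A relative to C: A = (d + r cosθ, r sinθ); lever angle φ = atan2(r sinθ, d + r cosθ).
Differentiating tanφ: φ̇ = rω(d cosθ + r)/(d² + r² + 2dr cosθ).
d² + r² + 2dr cosθ = |CA|² = 0.0475878 m²;  d cosθ + r = +0.201 m.
|ω_lever| = |0.0758·10.81·+0.201| / 0.0475878 = 3.4601 rad/s.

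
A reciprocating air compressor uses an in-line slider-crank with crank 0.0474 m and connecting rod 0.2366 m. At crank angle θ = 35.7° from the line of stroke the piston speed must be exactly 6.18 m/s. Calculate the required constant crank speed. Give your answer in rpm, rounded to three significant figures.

1830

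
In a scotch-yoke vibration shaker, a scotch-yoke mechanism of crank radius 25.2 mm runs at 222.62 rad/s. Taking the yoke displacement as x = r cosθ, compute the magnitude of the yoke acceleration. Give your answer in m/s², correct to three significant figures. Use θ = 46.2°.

864

ω = 222.6 rad/s
x = r cosθ ⇒ ẍ = −rω² cosθ (ω constant).
|a| = rω²|cosθ| = 0.0252·(222.6)²·|cos 46.2°| = 864.42 m/s².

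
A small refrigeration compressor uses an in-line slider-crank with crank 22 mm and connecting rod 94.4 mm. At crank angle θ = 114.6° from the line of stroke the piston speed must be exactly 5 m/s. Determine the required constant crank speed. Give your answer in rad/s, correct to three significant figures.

278

For an in-line slider-crank, |v_piston| = rω|sinθ|·[1 + r cosθ/√(L² − r² sin²θ)].
With r = 0.022 m, L = 0.0944 m, θ = 114.6°: the bracketed kinematic factor |dx/dθ| = 0.018018 m.
ω = v/|dx/dθ| = 5/0.018018 = 277.51 rad/s.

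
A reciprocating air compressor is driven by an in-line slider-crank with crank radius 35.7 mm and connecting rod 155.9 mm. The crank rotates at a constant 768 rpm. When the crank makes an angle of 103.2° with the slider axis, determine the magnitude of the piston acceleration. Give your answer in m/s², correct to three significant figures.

ω = 2π·768/60 = 80.42 rad/s
x(θ) = r cosθ + √(L² − r² sin²θ); with ω constant, a = ω²·d²x/dθ².
d²x/dθ² = −r cosθ − r²(cos2θ)/√u − r⁴ sin²2θ/(4u^{3/2}),  u = L² − r² sin²θ = 0.0230968 m².
Substituting r = 0.0357 m, L = 0.1559 m, θ = 103.2°: d²x/dθ² = +0.015641 m.
a = ω²·d²x/dθ² = (80.42)²·(+0.015641) = +101.17 m/s²;  |a| = 101.17 m/s².

101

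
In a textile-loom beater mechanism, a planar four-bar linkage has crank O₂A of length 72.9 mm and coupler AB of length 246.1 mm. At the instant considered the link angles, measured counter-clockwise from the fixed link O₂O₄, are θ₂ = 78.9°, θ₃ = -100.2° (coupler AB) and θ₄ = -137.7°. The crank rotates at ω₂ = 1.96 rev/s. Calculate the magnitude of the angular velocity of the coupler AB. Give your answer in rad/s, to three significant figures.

3.57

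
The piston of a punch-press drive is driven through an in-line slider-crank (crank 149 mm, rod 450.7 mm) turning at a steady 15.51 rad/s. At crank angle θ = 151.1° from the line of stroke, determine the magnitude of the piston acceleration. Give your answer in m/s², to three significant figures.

ω = 15.51 rad/s
x(θ) = r cosθ + √(L² − r² sin²θ); with ω constant, a = ω²·d²x/dθ².
d²x/dθ² = −r cosθ − r²(cos2θ)/√u − r⁴ sin²2θ/(4u^{3/2}),  u = L² − r² sin²θ = 0.197945 m².
Substituting r = 0.149 m, L = 0.4507 m, θ = 151.1°: d²x/dθ² = +0.10285 m.
a = ω²·d²x/dθ² = (15.51)²·(+0.10285) = +24.742 m/s²;  |a| = 24.742 m/s².

24.7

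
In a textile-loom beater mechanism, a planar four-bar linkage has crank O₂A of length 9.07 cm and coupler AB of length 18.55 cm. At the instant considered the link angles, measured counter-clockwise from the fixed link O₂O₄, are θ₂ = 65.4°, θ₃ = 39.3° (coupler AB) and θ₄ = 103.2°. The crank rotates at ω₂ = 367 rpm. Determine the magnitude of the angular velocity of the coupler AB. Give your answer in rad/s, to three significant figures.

12.8

ω₂ = 38.43 rad/s (from 367 rpm).
Differentiating the loop-closure r₂e^{iθ₂}+r₃e^{iθ₃}=r₁+r₄e^{iθ₄} gives r₂ω₂e^{iθ₂}+r₃ω₃e^{iθ₃}=r₄ω₄e^{iθ₄}.
Eliminating the other unknown: ω₃ = r₂ω₂ sin(θ₄−θ₂) / [r₃ sin(θ₃−θ₄)].
Numerator sine = +0.61291; denominator sine = -0.89803.
Result = 0.0907·38.43·(+0.61291) / (0.1855·(-0.89803)) = -12.825 rad/s; magnitude 12.825 rad/s.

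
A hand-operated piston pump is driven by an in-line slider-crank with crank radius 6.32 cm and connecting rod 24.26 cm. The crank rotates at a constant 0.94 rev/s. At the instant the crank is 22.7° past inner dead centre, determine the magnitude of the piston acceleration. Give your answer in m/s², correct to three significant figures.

2.44

ω = 2π·0.94 = 5.906 rad/s
x(θ) = r cosθ + √(L² − r² sin²θ); with ω constant, a = ω²·d²x/dθ².
d²x/dθ² = −r cosθ − r²(cos2θ)/√u − r⁴ sin²2θ/(4u^{3/2}),  u = L² − r² sin²θ = 0.0582599 m².
Substituting r = 0.0632 m, L = 0.2426 m, θ = 22.7°: d²x/dθ² = -0.070068 m.
a = ω²·d²x/dθ² = (5.906)²·(-0.070068) = -2.4442 m/s²;  |a| = 2.4442 m/s².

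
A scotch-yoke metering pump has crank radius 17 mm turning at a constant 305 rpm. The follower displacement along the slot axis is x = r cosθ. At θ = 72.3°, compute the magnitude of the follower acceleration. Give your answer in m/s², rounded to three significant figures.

5.27

ω = 31.94 rad/s (from 305 rpm).
x = r cosθ ⇒ ẍ = −rω² cosθ (ω constant).
|a| = rω²|cosθ| = 0.017·(31.94)²·|cos 72.3°| = 5.2726 m/s².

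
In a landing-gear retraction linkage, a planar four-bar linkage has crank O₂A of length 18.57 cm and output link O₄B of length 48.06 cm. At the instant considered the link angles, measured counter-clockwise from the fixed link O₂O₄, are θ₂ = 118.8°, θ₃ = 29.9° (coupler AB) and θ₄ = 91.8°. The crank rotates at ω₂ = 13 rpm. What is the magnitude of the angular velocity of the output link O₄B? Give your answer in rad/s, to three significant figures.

ω₂ = 1.361 rad/s (from 13 rpm).
Differentiating the loop-closure r₂e^{iθ₂}+r₃e^{iθ₃}=r₁+r₄e^{iθ₄} gives r₂ω₂e^{iθ₂}+r₃ω₃e^{iθ₃}=r₄ω₄e^{iθ₄}.
Eliminating the other unknown: ω₄ = r₂ω₂ sin(θ₂−θ₃) / [r₄ sin(θ₄−θ₃)].
Numerator sine = +0.99982; denominator sine = +0.88213.
Result = 0.1857·1.361·(+0.99982) / (0.4806·(+0.88213)) = +0.5962 rad/s; magnitude 0.5962 rad/s.

0.596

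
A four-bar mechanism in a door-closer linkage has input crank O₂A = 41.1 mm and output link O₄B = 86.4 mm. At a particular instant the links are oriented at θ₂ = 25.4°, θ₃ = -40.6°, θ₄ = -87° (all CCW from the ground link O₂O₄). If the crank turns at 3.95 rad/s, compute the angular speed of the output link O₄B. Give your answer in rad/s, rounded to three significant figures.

ω₂ = 3.95 rad/s
Differentiating the loop-closure r₂e^{iθ₂}+r₃e^{iθ₃}=r₁+r₄e^{iθ₄} gives r₂ω₂e^{iθ₂}+r₃ω₃e^{iθ₃}=r₄ω₄e^{iθ₄}.
Eliminating the other unknown: ω₄ = r₂ω₂ sin(θ₂−θ₃) / [r₄ sin(θ₄−θ₃)].
Numerator sine = +0.91355; denominator sine = -0.72417.
Result = 0.0411·3.95·(+0.91355) / (0.0864·(-0.72417)) = -2.3704 rad/s; magnitude 2.3704 rad/s.

2.37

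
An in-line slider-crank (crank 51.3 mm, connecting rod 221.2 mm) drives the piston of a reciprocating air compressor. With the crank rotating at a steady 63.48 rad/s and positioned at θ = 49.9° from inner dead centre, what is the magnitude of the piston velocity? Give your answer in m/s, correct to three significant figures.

2.87

ω = 63.48 rad/s
For an in-line slider-crank, x = r cosθ + √(L² − r² sin²θ), so v = −rω sinθ·[1 + r cosθ/√(L² − r² sin²θ)].
With r = 0.0513 m, L = 0.2212 m, θ = 49.9°: √(L² − r² sin²θ) = 0.21769 m.
v = −0.0513·63.48·0.76492·[1 + 0.0513·0.64412/0.21769] = -2.8691 m/s.
|v| = 2.8691 m/s.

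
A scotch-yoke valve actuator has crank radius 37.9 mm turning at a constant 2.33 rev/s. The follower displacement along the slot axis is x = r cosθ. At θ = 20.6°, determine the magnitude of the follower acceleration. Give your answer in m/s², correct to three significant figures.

ω = 14.64 rad/s (from 2.33 rev/s).
x = r cosθ ⇒ ẍ = −rω² cosθ (ω constant).
|a| = rω²|cosθ| = 0.0379·(14.64)²·|cos 20.6°| = 7.6035 m/s².

7.60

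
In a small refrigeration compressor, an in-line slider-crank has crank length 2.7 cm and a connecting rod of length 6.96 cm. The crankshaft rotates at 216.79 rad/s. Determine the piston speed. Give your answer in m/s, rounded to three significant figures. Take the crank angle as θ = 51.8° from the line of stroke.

5.76

ω = 216.8 rad/s
For an in-line slider-crank, x = r cosθ + √(L² − r² sin²θ), so v = −rω sinθ·[1 + r cosθ/√(L² − r² sin²θ)].
With r = 0.027 m, L = 0.0696 m, θ = 51.8°: √(L² − r² sin²θ) = 0.066287 m.
v = −0.027·216.8·0.78586·[1 + 0.027·0.61841/0.066287] = -5.7585 m/s.
|v| = 5.7585 m/s.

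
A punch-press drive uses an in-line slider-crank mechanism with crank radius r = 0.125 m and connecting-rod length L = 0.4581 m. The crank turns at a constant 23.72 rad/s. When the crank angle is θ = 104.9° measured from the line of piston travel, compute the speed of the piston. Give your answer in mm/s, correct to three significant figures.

ω = 23.72 rad/s
For an in-line slider-crank, x = r cosθ + √(L² − r² sin²θ), so v = −rω sinθ·[1 + r cosθ/√(L² − r² sin²θ)].
With r = 0.125 m, L = 0.4581 m, θ = 104.9°: √(L² − r² sin²θ) = 0.44189 m.
v = −0.125·23.72·0.96638·[1 + 0.125·-0.25713/0.44189] = -2.6569 m/s.
|v| = 2.6569 m/s = 2656.9 mm/s.

2660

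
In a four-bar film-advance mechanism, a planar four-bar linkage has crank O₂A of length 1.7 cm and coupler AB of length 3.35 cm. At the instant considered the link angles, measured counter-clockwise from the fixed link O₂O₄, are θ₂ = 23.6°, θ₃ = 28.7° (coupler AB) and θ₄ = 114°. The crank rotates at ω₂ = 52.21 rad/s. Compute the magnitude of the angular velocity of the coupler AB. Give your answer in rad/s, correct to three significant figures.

26.6

ω₂ = 52.21 rad/s
Differentiating the loop-closure r₂e^{iθ₂}+r₃e^{iθ₃}=r₁+r₄e^{iθ₄} gives r₂ω₂e^{iθ₂}+r₃ω₃e^{iθ₃}=r₄ω₄e^{iθ₄}.
Eliminating the other unknown: ω₃ = r₂ω₂ sin(θ₄−θ₂) / [r₃ sin(θ₃−θ₄)].
Numerator sine = +0.99998; denominator sine = -0.99664.
Result = 0.017·52.21·(+0.99998) / (0.0335·(-0.99664)) = -26.583 rad/s; magnitude 26.583 rad/s.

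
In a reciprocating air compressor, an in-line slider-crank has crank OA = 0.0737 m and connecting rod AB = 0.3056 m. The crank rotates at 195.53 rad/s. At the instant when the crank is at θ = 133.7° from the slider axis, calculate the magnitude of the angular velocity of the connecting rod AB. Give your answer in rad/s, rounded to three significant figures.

33.1

ω = 195.5 rad/s
The rod makes angle φ with the slider axis where L sinφ = r sinθ; differentiating, L cosφ·φ̇ = r ω cosθ.
L cosφ = √(L² − r² sin²θ) = 0.30092 m.
|ω_rod| = r ω |cosθ| / √(L² − r² sin²θ) = 0.0737·195.5·0.69088/0.30092 = 33.085 rad/s.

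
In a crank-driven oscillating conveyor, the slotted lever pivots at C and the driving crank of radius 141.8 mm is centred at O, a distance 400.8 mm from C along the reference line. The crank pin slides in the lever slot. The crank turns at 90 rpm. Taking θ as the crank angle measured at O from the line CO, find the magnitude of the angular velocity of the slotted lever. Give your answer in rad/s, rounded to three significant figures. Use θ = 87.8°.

1.13

ω = 9.425 rad/s (from 90 rpm).
Crank pin A relative to C: A = (d + r cosθ, r sinθ); lever angle φ = atan2(r sinθ, d + r cosθ).
Differentiating tanφ: φ̇ = rω(d cosθ + r)/(d² + r² + 2dr cosθ).
d² + r² + 2dr cosθ = |CA|² = 0.185111 m²;  d cosθ + r = +0.15719 m.
|ω_lever| = |0.1418·9.425·+0.15719| / 0.185111 = 1.1348 rad/s.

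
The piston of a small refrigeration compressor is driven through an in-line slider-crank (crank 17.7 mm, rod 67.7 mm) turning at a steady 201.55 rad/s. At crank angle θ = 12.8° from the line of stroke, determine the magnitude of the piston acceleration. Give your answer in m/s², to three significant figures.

872

ω = 201.6 rad/s
x(θ) = r cosθ + √(L² − r² sin²θ); with ω constant, a = ω²·d²x/dθ².
d²x/dθ² = −r cosθ − r²(cos2θ)/√u − r⁴ sin²2θ/(4u^{3/2}),  u = L² − r² sin²θ = 0.00456791 m².
Substituting r = 0.0177 m, L = 0.0677 m, θ = 12.8°: d²x/dθ² = -0.021455 m.
a = ω²·d²x/dθ² = (201.6)²·(-0.021455) = -871.57 m/s²;  |a| = 871.57 m/s².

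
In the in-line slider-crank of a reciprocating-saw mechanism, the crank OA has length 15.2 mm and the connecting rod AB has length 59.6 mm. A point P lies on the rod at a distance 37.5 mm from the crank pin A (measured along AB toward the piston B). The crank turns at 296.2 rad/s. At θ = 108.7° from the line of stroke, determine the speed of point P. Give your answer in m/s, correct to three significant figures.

4.07

ω = 296.2 rad/s.  Crank-pin speed |V_A| = rω = 4.5022 m/s, perpendicular to OA.
Rod angle: sinφ = −(r/L) sinθ ⇒ φ = -13.979°; ω_rod = −rω cosθ/√(L²−r²sin²θ) = +24.959 rad/s.
V_P = V_A + ω_rod × AP, with AP = 0.0375 m along the rod.
Components: V_Px = −rω sinθ − a·ω_rod·sinφ = -4.0385 m/s;  V_Py = rω cosθ + a·ω_rod·cosφ = -0.53525 m/s.
|V_P| = √(V_Px² + V_Py²) = 4.0738 m/s.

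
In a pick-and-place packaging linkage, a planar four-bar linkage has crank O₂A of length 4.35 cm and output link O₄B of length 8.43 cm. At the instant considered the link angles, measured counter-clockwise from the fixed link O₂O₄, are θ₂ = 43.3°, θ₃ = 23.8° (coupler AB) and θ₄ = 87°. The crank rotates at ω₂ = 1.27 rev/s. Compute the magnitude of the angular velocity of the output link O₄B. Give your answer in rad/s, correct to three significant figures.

1.54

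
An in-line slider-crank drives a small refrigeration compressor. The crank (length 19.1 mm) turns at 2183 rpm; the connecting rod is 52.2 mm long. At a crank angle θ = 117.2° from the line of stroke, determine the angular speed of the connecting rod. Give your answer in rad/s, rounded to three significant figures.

40.4

ω = 228.6 rad/s (converted from 2183 rpm).
The rod makes angle φ with the slider axis where L sinφ = r sinθ; differentiating, L cosφ·φ̇ = r ω cosθ.
L cosφ = √(L² − r² sin²θ) = 0.049358 m.
|ω_rod| = r ω |cosθ| / √(L² − r² sin²θ) = 0.0191·228.6·0.45710/0.049358 = 40.436 rad/s.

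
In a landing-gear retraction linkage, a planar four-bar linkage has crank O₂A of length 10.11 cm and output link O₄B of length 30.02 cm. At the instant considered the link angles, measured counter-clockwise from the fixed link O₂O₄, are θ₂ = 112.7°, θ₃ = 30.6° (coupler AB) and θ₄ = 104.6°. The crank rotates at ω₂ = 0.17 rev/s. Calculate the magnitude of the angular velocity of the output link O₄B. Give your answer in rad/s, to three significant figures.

0.371

ω₂ = 1.068 rad/s (from 0.17 rev/s).
Differentiating the loop-closure r₂e^{iθ₂}+r₃e^{iθ₃}=r₁+r₄e^{iθ₄} gives r₂ω₂e^{iθ₂}+r₃ω₃e^{iθ₃}=r₄ω₄e^{iθ₄}.
Eliminating the other unknown: ω₄ = r₂ω₂ sin(θ₂−θ₃) / [r₄ sin(θ₄−θ₃)].
Numerator sine = +0.99051; denominator sine = +0.96126.
Result = 0.1011·1.068·(+0.99051) / (0.3002·(+0.96126)) = +0.37067 rad/s; magnitude 0.37067 rad/s.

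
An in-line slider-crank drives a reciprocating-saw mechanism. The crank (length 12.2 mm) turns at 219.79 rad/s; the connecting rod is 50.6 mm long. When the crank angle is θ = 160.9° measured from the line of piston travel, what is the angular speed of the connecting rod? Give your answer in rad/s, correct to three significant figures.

ω = 219.8 rad/s
The rod makes angle φ with the slider axis where L sinφ = r sinθ; differentiating, L cosφ·φ̇ = r ω cosθ.
L cosφ = √(L² − r² sin²θ) = 0.050442 m.
|ω_rod| = r ω |cosθ| / √(L² − r² sin²θ) = 0.0122·219.8·0.94495/0.050442 = 50.232 rad/s.

50.2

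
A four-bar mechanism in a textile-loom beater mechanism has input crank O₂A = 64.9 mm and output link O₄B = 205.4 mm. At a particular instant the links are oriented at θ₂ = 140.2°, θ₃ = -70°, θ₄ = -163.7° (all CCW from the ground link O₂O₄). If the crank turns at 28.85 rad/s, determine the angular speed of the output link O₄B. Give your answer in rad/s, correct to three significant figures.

ω₂ = 28.85 rad/s
Differentiating the loop-closure r₂e^{iθ₂}+r₃e^{iθ₃}=r₁+r₄e^{iθ₄} gives r₂ω₂e^{iθ₂}+r₃ω₃e^{iθ₃}=r₄ω₄e^{iθ₄}.
Eliminating the other unknown: ω₄ = r₂ω₂ sin(θ₂−θ₃) / [r₄ sin(θ₄−θ₃)].
Numerator sine = -0.50302; denominator sine = -0.99792.
Result = 0.0649·28.85·(-0.50302) / (0.2054·(-0.99792)) = +4.595 rad/s; magnitude 4.595 rad/s.

4.59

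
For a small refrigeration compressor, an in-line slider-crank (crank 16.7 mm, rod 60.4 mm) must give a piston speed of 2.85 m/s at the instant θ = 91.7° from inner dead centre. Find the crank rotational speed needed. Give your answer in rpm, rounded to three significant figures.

For an in-line slider-crank, |v_piston| = rω|sinθ|·[1 + r cosθ/√(L² − r² sin²θ)].
With r = 0.0167 m, L = 0.0604 m, θ = 91.7°: the bracketed kinematic factor |dx/dθ| = 0.01655 m.
ω = v/|dx/dθ| = 2.85/0.01655 = 172.2 rad/s.
N = 60ω/(2π) = 1644.4 rpm.

1640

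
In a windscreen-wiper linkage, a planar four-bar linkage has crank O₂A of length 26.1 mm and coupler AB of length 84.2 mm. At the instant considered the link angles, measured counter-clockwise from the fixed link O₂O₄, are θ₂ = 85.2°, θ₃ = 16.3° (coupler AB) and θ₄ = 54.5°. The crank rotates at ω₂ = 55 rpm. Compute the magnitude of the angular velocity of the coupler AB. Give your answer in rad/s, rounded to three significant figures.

ω₂ = 5.76 rad/s (from 55 rpm).
Differentiating the loop-closure r₂e^{iθ₂}+r₃e^{iθ₃}=r₁+r₄e^{iθ₄} gives r₂ω₂e^{iθ₂}+r₃ω₃e^{iθ₃}=r₄ω₄e^{iθ₄}.
Eliminating the other unknown: ω₃ = r₂ω₂ sin(θ₄−θ₂) / [r₃ sin(θ₃−θ₄)].
Numerator sine = -0.51054; denominator sine = -0.61841.
Result = 0.0261·5.76·(-0.51054) / (0.0842·(-0.61841)) = +1.4739 rad/s; magnitude 1.4739 rad/s.

1.47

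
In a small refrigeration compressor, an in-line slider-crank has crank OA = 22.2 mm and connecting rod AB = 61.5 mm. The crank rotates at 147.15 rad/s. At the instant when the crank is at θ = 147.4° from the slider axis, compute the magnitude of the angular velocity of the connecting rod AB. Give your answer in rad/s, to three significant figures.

45.6

ω = 147.2 rad/s
The rod makes angle φ with the slider axis where L sinφ = r sinθ; differentiating, L cosφ·φ̇ = r ω cosθ.
L cosφ = √(L² − r² sin²θ) = 0.060326 m.
|ω_rod| = r ω |cosθ| / √(L² − r² sin²θ) = 0.0222·147.2·0.84245/0.060326 = 45.62 rad/s.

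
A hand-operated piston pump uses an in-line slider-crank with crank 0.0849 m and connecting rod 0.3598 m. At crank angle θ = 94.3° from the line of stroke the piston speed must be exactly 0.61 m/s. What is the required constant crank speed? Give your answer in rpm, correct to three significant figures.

For an in-line slider-crank, |v_piston| = rω|sinθ|·[1 + r cosθ/√(L² − r² sin²θ)].
With r = 0.0849 m, L = 0.3598 m, θ = 94.3°: the bracketed kinematic factor |dx/dθ| = 0.08312 m.
ω = v/|dx/dθ| = 0.61/0.08312 = 7.3388 rad/s.
N = 60ω/(2π) = 70.08 rpm.

70.1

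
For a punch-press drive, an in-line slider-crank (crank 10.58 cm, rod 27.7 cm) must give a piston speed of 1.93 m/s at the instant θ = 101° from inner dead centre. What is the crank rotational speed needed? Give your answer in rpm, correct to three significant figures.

193

For an in-line slider-crank, |v_piston| = rω|sinθ|·[1 + r cosθ/√(L² − r² sin²θ)].
With r = 0.1058 m, L = 0.277 m, θ = 101°: the bracketed kinematic factor |dx/dθ| = 0.095692 m.
ω = v/|dx/dθ| = 1.93/0.095692 = 20.169 rad/s.
N = 60ω/(2π) = 192.6 rpm.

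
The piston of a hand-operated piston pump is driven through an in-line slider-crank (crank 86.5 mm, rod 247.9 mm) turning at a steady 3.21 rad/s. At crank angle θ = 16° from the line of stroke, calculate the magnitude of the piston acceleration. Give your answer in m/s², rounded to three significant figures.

ω = 3.21 rad/s
x(θ) = r cosθ + √(L² − r² sin²θ); with ω constant, a = ω²·d²x/dθ².
d²x/dθ² = −r cosθ − r²(cos2θ)/√u − r⁴ sin²2θ/(4u^{3/2}),  u = L² − r² sin²θ = 0.0608859 m².
Substituting r = 0.0865 m, L = 0.2479 m, θ = 16°: d²x/dθ² = -0.10913 m.
a = ω²·d²x/dθ² = (3.21)²·(-0.10913) = -1.1244 m/s²;  |a| = 1.1244 m/s².

1.12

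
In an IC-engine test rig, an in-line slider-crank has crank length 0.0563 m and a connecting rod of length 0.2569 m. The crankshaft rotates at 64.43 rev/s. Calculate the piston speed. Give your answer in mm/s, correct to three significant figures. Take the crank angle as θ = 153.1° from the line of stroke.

8290

ω = 2π·64.4 = 404.8 rad/s
For an in-line slider-crank, x = r cosθ + √(L² − r² sin²θ), so v = −rω sinθ·[1 + r cosθ/√(L² − r² sin²θ)].
With r = 0.0563 m, L = 0.2569 m, θ = 153.1°: √(L² − r² sin²θ) = 0.25563 m.
v = −0.0563·404.8·0.45243·[1 + 0.0563·-0.89180/0.25563] = -8.2865 m/s.
|v| = 8.2865 m/s = 8286.5 mm/s.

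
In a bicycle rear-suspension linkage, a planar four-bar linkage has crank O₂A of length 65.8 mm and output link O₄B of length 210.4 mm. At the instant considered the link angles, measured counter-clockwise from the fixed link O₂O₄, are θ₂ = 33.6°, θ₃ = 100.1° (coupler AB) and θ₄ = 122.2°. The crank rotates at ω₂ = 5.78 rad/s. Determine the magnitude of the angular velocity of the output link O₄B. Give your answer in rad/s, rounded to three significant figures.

ω₂ = 5.78 rad/s
Differentiating the loop-closure r₂e^{iθ₂}+r₃e^{iθ₃}=r₁+r₄e^{iθ₄} gives r₂ω₂e^{iθ₂}+r₃ω₃e^{iθ₃}=r₄ω₄e^{iθ₄}.
Eliminating the other unknown: ω₄ = r₂ω₂ sin(θ₂−θ₃) / [r₄ sin(θ₄−θ₃)].
Numerator sine = -0.91706; denominator sine = +0.37622.
Result = 0.0658·5.78·(-0.91706) / (0.2104·(+0.37622)) = -4.4061 rad/s; magnitude 4.4061 rad/s.

4.41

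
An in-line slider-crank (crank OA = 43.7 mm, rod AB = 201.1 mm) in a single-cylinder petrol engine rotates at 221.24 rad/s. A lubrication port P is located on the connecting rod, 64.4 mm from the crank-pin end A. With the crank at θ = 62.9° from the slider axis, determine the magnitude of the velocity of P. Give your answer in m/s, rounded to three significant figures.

9.38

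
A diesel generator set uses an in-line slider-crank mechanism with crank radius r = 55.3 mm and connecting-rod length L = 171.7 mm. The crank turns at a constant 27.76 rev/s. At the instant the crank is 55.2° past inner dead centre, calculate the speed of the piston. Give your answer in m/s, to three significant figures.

9.43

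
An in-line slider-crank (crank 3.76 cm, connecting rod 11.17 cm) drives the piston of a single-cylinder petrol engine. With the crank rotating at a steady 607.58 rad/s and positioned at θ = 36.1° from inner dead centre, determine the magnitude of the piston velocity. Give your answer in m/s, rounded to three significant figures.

ω = 607.6 rad/s
For an in-line slider-crank, x = r cosθ + √(L² − r² sin²θ), so v = −rω sinθ·[1 + r cosθ/√(L² − r² sin²θ)].
With r = 0.0376 m, L = 0.1117 m, θ = 36.1°: √(L² − r² sin²θ) = 0.10948 m.
v = −0.0376·607.6·0.58920·[1 + 0.0376·0.80799/0.10948] = -17.195 m/s.
|v| = 17.195 m/s.

17.2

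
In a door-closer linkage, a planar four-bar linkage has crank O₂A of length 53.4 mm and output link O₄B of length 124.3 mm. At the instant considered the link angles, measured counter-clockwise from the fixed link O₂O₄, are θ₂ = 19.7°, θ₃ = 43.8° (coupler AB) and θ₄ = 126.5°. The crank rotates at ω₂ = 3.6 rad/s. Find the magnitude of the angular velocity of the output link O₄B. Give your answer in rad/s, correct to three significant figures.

0.637

ω₂ = 3.6 rad/s
Differentiating the loop-closure r₂e^{iθ₂}+r₃e^{iθ₃}=r₁+r₄e^{iθ₄} gives r₂ω₂e^{iθ₂}+r₃ω₃e^{iθ₃}=r₄ω₄e^{iθ₄}.
Eliminating the other unknown: ω₄ = r₂ω₂ sin(θ₂−θ₃) / [r₄ sin(θ₄−θ₃)].
Numerator sine = -0.40833; denominator sine = +0.99189.
Result = 0.0534·3.6·(-0.40833) / (0.1243·(+0.99189)) = -0.63668 rad/s; magnitude 0.63668 rad/s.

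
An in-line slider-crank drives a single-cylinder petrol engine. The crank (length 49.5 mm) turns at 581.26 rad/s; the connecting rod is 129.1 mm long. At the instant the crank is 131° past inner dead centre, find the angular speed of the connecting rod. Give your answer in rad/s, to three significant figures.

153

ω = 581.3 rad/s
The rod makes angle φ with the slider axis where L sinφ = r sinθ; differentiating, L cosφ·φ̇ = r ω cosθ.
L cosφ = √(L² − r² sin²θ) = 0.12358 m.
|ω_rod| = r ω |cosθ| / √(L² − r² sin²θ) = 0.0495·581.3·0.65606/0.12358 = 152.75 rad/s.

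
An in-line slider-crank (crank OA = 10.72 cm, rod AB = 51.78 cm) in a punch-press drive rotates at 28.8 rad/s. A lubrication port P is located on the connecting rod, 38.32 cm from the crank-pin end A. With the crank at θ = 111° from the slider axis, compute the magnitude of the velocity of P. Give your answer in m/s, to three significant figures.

2.74

ω = 28.8 rad/s.  Crank-pin speed |V_A| = rω = 3.0874 m/s, perpendicular to OA.
Rod angle: sinφ = −(r/L) sinθ ⇒ φ = -11.144°; ω_rod = −rω cosθ/√(L²−r²sin²θ) = +2.1778 rad/s.
V_P = V_A + ω_rod × AP, with AP = 0.3832 m along the rod.
Components: V_Px = −rω sinθ − a·ω_rod·sinφ = -2.721 m/s;  V_Py = rω cosθ + a·ω_rod·cosφ = -0.28761 m/s.
|V_P| = √(V_Px² + V_Py²) = 2.7362 m/s.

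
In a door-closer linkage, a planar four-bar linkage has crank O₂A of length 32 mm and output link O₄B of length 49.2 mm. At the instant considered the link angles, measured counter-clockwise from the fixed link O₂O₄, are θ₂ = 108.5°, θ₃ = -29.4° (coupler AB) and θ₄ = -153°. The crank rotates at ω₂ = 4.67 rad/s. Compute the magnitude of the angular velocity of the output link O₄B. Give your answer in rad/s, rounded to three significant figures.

2.44

ω₂ = 4.67 rad/s
Differentiating the loop-closure r₂e^{iθ₂}+r₃e^{iθ₃}=r₁+r₄e^{iθ₄} gives r₂ω₂e^{iθ₂}+r₃ω₃e^{iθ₃}=r₄ω₄e^{iθ₄}.
Eliminating the other unknown: ω₄ = r₂ω₂ sin(θ₂−θ₃) / [r₄ sin(θ₄−θ₃)].
Numerator sine = +0.67043; denominator sine = -0.83292.
Result = 0.032·4.67·(+0.67043) / (0.0492·(-0.83292)) = -2.4448 rad/s; magnitude 2.4448 rad/s.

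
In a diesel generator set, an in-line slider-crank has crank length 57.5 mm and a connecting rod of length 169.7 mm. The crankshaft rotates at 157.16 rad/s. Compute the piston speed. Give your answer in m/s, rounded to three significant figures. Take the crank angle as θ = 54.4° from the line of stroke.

8.86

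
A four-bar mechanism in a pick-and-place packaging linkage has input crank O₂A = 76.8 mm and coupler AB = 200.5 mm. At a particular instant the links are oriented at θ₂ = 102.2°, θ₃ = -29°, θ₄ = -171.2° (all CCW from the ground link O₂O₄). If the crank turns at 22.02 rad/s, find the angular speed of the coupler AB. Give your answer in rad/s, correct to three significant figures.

13.7

ω₂ = 22.02 rad/s
Differentiating the loop-closure r₂e^{iθ₂}+r₃e^{iθ₃}=r₁+r₄e^{iθ₄} gives r₂ω₂e^{iθ₂}+r₃ω₃e^{iθ₃}=r₄ω₄e^{iθ₄}.
Eliminating the other unknown: ω₃ = r₂ω₂ sin(θ₄−θ₂) / [r₃ sin(θ₃−θ₄)].
Numerator sine = +0.99824; denominator sine = +0.61291.
Result = 0.0768·22.02·(+0.99824) / (0.2005·(+0.61291)) = +13.737 rad/s; magnitude 13.737 rad/s.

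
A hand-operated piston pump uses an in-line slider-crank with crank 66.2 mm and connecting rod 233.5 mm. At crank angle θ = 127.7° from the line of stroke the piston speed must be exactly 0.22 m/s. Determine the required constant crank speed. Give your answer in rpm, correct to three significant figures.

48.8

For an in-line slider-crank, |v_piston| = rω|sinθ|·[1 + r cosθ/√(L² − r² sin²θ)].
With r = 0.0662 m, L = 0.2335 m, θ = 127.7°: the bracketed kinematic factor |dx/dθ| = 0.04306 m.
ω = v/|dx/dθ| = 0.22/0.04306 = 5.1091 rad/s.
N = 60ω/(2π) = 48.788 rpm.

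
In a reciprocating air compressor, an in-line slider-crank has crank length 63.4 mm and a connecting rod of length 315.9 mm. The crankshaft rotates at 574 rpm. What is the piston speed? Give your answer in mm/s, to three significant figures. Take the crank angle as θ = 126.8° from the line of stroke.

2680

ω = 2π·574/60 = 60.11 rad/s
For an in-line slider-crank, x = r cosθ + √(L² − r² sin²θ), so v = −rω sinθ·[1 + r cosθ/√(L² − r² sin²θ)].
With r = 0.0634 m, L = 0.3159 m, θ = 126.8°: √(L² − r² sin²θ) = 0.31179 m.
v = −0.0634·60.11·0.80073·[1 + 0.0634·-0.59902/0.31179] = -2.6798 m/s.
|v| = 2.6798 m/s = 2679.8 mm/s.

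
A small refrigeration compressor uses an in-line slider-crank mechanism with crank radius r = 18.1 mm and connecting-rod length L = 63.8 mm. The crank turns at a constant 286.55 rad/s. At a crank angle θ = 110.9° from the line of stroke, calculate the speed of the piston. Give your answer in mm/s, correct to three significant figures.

ω = 286.6 rad/s
For an in-line slider-crank, x = r cosθ + √(L² − r² sin²θ), so v = −rω sinθ·[1 + r cosθ/√(L² − r² sin²θ)].
With r = 0.0181 m, L = 0.0638 m, θ = 110.9°: √(L² − r² sin²θ) = 0.061518 m.
v = −0.0181·286.6·0.93420·[1 + 0.0181·-0.35674/0.061518] = -4.3367 m/s.
|v| = 4.3367 m/s = 4336.7 mm/s.

4340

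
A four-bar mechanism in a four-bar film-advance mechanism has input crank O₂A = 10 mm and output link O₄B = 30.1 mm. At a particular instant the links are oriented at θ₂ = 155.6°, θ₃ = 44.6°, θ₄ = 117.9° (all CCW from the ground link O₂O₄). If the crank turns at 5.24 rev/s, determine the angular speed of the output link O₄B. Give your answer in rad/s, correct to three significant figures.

ω₂ = 32.92 rad/s (from 5.24 rev/s).
Differentiating the loop-closure r₂e^{iθ₂}+r₃e^{iθ₃}=r₁+r₄e^{iθ₄} gives r₂ω₂e^{iθ₂}+r₃ω₃e^{iθ₃}=r₄ω₄e^{iθ₄}.
Eliminating the other unknown: ω₄ = r₂ω₂ sin(θ₂−θ₃) / [r₄ sin(θ₄−θ₃)].
Numerator sine = +0.93358; denominator sine = +0.95782.
Result = 0.01·32.92·(+0.93358) / (0.0301·(+0.95782)) = +10.661 rad/s; magnitude 10.661 rad/s.

10.7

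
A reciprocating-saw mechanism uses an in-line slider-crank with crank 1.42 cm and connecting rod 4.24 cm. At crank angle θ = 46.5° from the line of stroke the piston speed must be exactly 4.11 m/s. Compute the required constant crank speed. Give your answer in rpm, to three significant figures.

3080

For an in-line slider-crank, |v_piston| = rω|sinθ|·[1 + r cosθ/√(L² − r² sin²θ)].
With r = 0.0142 m, L = 0.0424 m, θ = 46.5°: the bracketed kinematic factor |dx/dθ| = 0.012748 m.
ω = v/|dx/dθ| = 4.11/0.012748 = 322.4 rad/s.
N = 60ω/(2π) = 3078.7 rpm.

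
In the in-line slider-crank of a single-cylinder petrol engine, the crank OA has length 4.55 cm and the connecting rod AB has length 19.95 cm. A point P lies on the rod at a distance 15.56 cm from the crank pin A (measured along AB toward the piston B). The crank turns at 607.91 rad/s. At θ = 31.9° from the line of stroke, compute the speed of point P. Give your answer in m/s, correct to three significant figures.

17.6

ω = 607.9 rad/s.  Crank-pin speed |V_A| = rω = 27.66 m/s, perpendicular to OA.
Rod angle: sinφ = −(r/L) sinθ ⇒ φ = -6.922°; ω_rod = −rω cosθ/√(L²−r²sin²θ) = -118.57 rad/s.
V_P = V_A + ω_rod × AP, with AP = 0.1556 m along the rod.
Components: V_Px = −rω sinθ − a·ω_rod·sinφ = -16.84 m/s;  V_Py = rω cosθ + a·ω_rod·cosφ = +5.1673 m/s.
|V_P| = √(V_Px² + V_Py²) = 17.615 m/s.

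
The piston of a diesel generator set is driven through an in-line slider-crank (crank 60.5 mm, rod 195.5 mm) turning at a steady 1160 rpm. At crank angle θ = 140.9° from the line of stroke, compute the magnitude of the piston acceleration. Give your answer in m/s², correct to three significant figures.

ω = 2π·1160/60 = 121.5 rad/s
x(θ) = r cosθ + √(L² − r² sin²θ); with ω constant, a = ω²·d²x/dθ².
d²x/dθ² = −r cosθ − r²(cos2θ)/√u − r⁴ sin²2θ/(4u^{3/2}),  u = L² − r² sin²θ = 0.0367644 m².
Substituting r = 0.0605 m, L = 0.1955 m, θ = 140.9°: d²x/dθ² = +0.042592 m.
a = ω²·d²x/dθ² = (121.5)²·(+0.042592) = +628.49 m/s²;  |a| = 628.49 m/s².

628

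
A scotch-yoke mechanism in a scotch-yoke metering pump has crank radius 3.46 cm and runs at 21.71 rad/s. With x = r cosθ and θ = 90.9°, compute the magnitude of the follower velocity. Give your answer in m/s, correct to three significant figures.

0.751

ω = 21.71 rad/s
x = r cosθ ⇒ ẋ = −rω sinθ.
|v| = rω|sinθ| = 0.0346·21.71·|sin 90.9°| = 0.75107 m/s.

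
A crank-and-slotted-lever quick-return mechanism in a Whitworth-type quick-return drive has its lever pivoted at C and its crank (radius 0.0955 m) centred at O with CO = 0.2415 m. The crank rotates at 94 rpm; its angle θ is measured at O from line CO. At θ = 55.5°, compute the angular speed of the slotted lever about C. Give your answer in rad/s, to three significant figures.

ω = 9.844 rad/s (from 94 rpm).
Crank pin A relative to C: A = (d + r cosθ, r sinθ); lever angle φ = atan2(r sinθ, d + r cosθ).
Differentiating tanφ: φ̇ = rω(d cosθ + r)/(d² + r² + 2dr cosθ).
d² + r² + 2dr cosθ = |CA|² = 0.0935688 m²;  d cosθ + r = +0.23229 m.
|ω_lever| = |0.0955·9.844·+0.23229| / 0.0935688 = 2.3337 rad/s.

2.33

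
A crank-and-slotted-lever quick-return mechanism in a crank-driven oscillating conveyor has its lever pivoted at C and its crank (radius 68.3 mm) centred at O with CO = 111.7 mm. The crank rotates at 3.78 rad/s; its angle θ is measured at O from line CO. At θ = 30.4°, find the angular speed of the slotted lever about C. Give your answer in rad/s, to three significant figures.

ω = 3.78 rad/s
Crank pin A relative to C: A = (d + r cosθ, r sinθ); lever angle φ = atan2(r sinθ, d + r cosθ).
Differentiating tanφ: φ̇ = rω(d cosθ + r)/(d² + r² + 2dr cosθ).
d² + r² + 2dr cosθ = |CA|² = 0.0303022 m²;  d cosθ + r = +0.16464 m.
|ω_lever| = |0.0683·3.78·+0.16464| / 0.0303022 = 1.4028 rad/s.

1.40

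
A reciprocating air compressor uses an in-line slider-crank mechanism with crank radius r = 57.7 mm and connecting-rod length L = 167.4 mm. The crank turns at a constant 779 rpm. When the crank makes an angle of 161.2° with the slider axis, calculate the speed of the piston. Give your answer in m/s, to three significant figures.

1.02

ω = 2π·779/60 = 81.58 rad/s
For an in-line slider-crank, x = r cosθ + √(L² − r² sin²θ), so v = −rω sinθ·[1 + r cosθ/√(L² − r² sin²θ)].
With r = 0.0577 m, L = 0.1674 m, θ = 161.2°: √(L² − r² sin²θ) = 0.16636 m.
v = −0.0577·81.58·0.32227·[1 + 0.0577·-0.94665/0.16636] = -1.0189 m/s.
|v| = 1.0189 m/s.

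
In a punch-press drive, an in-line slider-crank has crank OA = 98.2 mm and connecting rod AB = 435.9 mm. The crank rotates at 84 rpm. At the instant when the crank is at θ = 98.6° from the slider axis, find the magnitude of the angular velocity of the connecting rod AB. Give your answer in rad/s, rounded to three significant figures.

0.304

ω = 8.796 rad/s (converted from 84 rpm).
The rod makes angle φ with the slider axis where L sinφ = r sinθ; differentiating, L cosφ·φ̇ = r ω cosθ.
L cosφ = √(L² − r² sin²θ) = 0.42495 m.
|ω_rod| = r ω |cosθ| / √(L² − r² sin²θ) = 0.0982·8.796·0.14954/0.42495 = 0.30397 rad/s.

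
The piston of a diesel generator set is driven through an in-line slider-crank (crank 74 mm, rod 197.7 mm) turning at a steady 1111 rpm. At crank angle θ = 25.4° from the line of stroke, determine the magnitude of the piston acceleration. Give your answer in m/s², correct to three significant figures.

ω = 2π·1111/60 = 116.3 rad/s
x(θ) = r cosθ + √(L² − r² sin²θ); with ω constant, a = ω²·d²x/dθ².
d²x/dθ² = −r cosθ − r²(cos2θ)/√u − r⁴ sin²2θ/(4u^{3/2}),  u = L² − r² sin²θ = 0.0380778 m².
Substituting r = 0.074 m, L = 0.1977 m, θ = 25.4°: d²x/dθ² = -0.085189 m.
a = ω²·d²x/dθ² = (116.3)²·(-0.085189) = -1153.1 m/s²;  |a| = 1153.1 m/s².

1150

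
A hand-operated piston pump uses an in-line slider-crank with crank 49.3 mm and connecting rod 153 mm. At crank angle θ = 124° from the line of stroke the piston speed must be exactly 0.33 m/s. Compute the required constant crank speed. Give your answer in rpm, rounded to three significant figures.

For an in-line slider-crank, |v_piston| = rω|sinθ|·[1 + r cosθ/√(L² − r² sin²θ)].
With r = 0.0493 m, L = 0.153 m, θ = 124°: the bracketed kinematic factor |dx/dθ| = 0.033229 m.
ω = v/|dx/dθ| = 0.33/0.033229 = 9.931 rad/s.
N = 60ω/(2π) = 94.834 rpm.

94.8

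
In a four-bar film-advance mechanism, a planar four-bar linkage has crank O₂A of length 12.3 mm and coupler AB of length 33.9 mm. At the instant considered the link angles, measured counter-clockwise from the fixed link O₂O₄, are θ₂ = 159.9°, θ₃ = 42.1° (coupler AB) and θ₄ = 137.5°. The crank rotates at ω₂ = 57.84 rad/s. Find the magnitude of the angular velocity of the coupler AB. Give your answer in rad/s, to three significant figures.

ω₂ = 57.84 rad/s
Differentiating the loop-closure r₂e^{iθ₂}+r₃e^{iθ₃}=r₁+r₄e^{iθ₄} gives r₂ω₂e^{iθ₂}+r₃ω₃e^{iθ₃}=r₄ω₄e^{iθ₄}.
Eliminating the other unknown: ω₃ = r₂ω₂ sin(θ₄−θ₂) / [r₃ sin(θ₃−θ₄)].
Numerator sine = -0.38107; denominator sine = -0.99556.
Result = 0.0123·57.84·(-0.38107) / (0.0339·(-0.99556)) = +8.0329 rad/s; magnitude 8.0329 rad/s.

8.03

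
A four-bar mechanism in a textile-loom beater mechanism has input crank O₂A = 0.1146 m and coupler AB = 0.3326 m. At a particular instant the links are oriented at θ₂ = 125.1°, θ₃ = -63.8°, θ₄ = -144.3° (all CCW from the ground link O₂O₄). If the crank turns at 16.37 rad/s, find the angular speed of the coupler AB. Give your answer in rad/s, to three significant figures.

ω₂ = 16.37 rad/s
Differentiating the loop-closure r₂e^{iθ₂}+r₃e^{iθ₃}=r₁+r₄e^{iθ₄} gives r₂ω₂e^{iθ₂}+r₃ω₃e^{iθ₃}=r₄ω₄e^{iθ₄}.
Eliminating the other unknown: ω₃ = r₂ω₂ sin(θ₄−θ₂) / [r₃ sin(θ₃−θ₄)].
Numerator sine = +0.99995; denominator sine = +0.98629.
Result = 0.1146·16.37·(+0.99995) / (0.3326·(+0.98629)) = +5.7185 rad/s; magnitude 5.7185 rad/s.

5.72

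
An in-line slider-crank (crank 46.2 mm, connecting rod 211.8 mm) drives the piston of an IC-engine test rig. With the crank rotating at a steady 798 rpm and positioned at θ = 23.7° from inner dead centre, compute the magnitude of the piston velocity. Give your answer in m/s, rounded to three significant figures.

1.86

ω = 2π·798/60 = 83.57 rad/s
For an in-line slider-crank, x = r cosθ + √(L² − r² sin²θ), so v = −rω sinθ·[1 + r cosθ/√(L² − r² sin²θ)].
With r = 0.0462 m, L = 0.2118 m, θ = 23.7°: √(L² − r² sin²θ) = 0.21098 m.
v = −0.0462·83.57·0.40195·[1 + 0.0462·0.91566/0.21098] = -1.863 m/s.
|v| = 1.863 m/s.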